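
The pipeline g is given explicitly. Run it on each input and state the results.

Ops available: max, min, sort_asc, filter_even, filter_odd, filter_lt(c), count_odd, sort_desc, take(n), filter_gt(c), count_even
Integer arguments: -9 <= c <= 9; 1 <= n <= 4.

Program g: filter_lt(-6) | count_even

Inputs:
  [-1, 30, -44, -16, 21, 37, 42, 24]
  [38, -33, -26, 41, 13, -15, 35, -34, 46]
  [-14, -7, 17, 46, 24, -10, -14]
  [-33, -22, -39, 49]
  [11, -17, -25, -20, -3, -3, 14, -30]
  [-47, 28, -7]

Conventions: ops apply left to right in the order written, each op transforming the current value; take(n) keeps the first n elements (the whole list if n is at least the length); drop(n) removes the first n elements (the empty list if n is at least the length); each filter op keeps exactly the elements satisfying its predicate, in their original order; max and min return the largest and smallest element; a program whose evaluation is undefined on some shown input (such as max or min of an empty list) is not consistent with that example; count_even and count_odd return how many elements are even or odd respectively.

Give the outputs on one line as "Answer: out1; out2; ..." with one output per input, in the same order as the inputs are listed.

2; 2; 3; 1; 2; 0

Execution, op by op:
  [-1, 30, -44, -16, 21, 37, 42, 24] -> [-44, -16] -> 2
  [38, -33, -26, 41, 13, -15, 35, -34, 46] -> [-33, -26, -15, -34] -> 2
  [-14, -7, 17, 46, 24, -10, -14] -> [-14, -7, -10, -14] -> 3
  [-33, -22, -39, 49] -> [-33, -22, -39] -> 1
  [11, -17, -25, -20, -3, -3, 14, -30] -> [-17, -25, -20, -30] -> 2
  [-47, 28, -7] -> [-47, -7] -> 0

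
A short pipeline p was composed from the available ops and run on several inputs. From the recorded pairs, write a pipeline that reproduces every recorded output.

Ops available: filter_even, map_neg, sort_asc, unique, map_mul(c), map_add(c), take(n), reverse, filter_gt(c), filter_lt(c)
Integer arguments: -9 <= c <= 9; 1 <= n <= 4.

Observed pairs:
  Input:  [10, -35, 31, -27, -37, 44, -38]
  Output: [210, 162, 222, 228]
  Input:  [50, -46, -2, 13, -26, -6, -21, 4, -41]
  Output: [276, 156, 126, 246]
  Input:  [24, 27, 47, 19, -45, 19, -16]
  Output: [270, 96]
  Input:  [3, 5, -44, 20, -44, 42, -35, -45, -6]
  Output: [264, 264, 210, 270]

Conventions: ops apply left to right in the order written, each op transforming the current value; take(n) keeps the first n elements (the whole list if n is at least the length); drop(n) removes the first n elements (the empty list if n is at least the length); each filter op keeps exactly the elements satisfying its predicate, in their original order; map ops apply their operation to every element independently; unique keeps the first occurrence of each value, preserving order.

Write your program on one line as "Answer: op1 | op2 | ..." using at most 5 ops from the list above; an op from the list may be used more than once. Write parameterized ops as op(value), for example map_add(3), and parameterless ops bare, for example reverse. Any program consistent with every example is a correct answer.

filter_lt(5) | filter_lt(-8) | map_neg | map_mul(6)

Check, running the answer program on each example:
  [10, -35, 31, -27, -37, 44, -38] -> [-35, -27, -37, -38] -> [-35, -27, -37, -38] -> [35, 27, 37, 38] -> [210, 162, 222, 228]
  [50, -46, -2, 13, -26, -6, -21, 4, -41] -> [-46, -2, -26, -6, -21, 4, -41] -> [-46, -26, -21, -41] -> [46, 26, 21, 41] -> [276, 156, 126, 246]
  [24, 27, 47, 19, -45, 19, -16] -> [-45, -16] -> [-45, -16] -> [45, 16] -> [270, 96]
  [3, 5, -44, 20, -44, 42, -35, -45, -6] -> [3, -44, -44, -35, -45, -6] -> [-44, -44, -35, -45] -> [44, 44, 35, 45] -> [264, 264, 210, 270]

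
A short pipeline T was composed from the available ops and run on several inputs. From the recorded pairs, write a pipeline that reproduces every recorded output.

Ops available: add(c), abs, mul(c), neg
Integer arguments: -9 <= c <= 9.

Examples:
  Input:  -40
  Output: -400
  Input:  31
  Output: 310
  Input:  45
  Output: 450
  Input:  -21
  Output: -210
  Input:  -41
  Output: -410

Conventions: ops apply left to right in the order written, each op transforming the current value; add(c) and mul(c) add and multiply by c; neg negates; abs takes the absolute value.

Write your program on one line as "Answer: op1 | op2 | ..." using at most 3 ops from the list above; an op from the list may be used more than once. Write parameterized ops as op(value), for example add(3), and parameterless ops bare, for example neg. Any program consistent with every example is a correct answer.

mul(-5) | neg | mul(2)

Check, running the answer program on each example:
  -40 -> 200 -> -200 -> -400
  31 -> -155 -> 155 -> 310
  45 -> -225 -> 225 -> 450
  -21 -> 105 -> -105 -> -210
  -41 -> 205 -> -205 -> -410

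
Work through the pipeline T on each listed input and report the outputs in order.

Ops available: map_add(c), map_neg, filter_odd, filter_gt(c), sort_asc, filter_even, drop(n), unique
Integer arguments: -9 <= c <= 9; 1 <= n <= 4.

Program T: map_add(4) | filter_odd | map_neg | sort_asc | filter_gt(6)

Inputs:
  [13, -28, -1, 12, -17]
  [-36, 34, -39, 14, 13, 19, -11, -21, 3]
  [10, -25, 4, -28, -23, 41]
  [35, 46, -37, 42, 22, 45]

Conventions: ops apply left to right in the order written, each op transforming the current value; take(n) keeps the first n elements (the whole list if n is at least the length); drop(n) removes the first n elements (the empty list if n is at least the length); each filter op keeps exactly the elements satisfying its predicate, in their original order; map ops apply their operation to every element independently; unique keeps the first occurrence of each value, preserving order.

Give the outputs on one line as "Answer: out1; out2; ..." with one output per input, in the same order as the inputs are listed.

Execution, op by op:
  [13, -28, -1, 12, -17] -> [17, -24, 3, 16, -13] -> [17, 3, -13] -> [-17, -3, 13] -> [-17, -3, 13] -> [13]
  [-36, 34, -39, 14, 13, 19, -11, -21, 3] -> [-32, 38, -35, 18, 17, 23, -7, -17, 7] -> [-35, 17, 23, -7, -17, 7] -> [35, -17, -23, 7, 17, -7] -> [-23, -17, -7, 7, 17, 35] -> [7, 17, 35]
  [10, -25, 4, -28, -23, 41] -> [14, -21, 8, -24, -19, 45] -> [-21, -19, 45] -> [21, 19, -45] -> [-45, 19, 21] -> [19, 21]
  [35, 46, -37, 42, 22, 45] -> [39, 50, -33, 46, 26, 49] -> [39, -33, 49] -> [-39, 33, -49] -> [-49, -39, 33] -> [33]

[13]; [7, 17, 35]; [19, 21]; [33]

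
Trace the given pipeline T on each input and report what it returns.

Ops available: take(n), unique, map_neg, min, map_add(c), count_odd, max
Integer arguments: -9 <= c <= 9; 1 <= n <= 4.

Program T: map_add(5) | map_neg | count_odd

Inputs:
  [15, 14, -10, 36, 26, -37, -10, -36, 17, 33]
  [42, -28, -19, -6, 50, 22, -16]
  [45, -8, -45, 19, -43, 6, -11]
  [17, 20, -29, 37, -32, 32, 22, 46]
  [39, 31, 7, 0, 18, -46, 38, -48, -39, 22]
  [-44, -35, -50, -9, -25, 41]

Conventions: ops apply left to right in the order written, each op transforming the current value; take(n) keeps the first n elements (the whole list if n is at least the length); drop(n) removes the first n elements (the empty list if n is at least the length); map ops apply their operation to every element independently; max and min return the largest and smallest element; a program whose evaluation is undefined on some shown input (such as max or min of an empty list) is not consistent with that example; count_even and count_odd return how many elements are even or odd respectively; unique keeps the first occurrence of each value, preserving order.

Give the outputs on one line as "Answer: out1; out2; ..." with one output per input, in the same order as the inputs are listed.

Execution, op by op:
  [15, 14, -10, 36, 26, -37, -10, -36, 17, 33] -> [20, 19, -5, 41, 31, -32, -5, -31, 22, 38] -> [-20, -19, 5, -41, -31, 32, 5, 31, -22, -38] -> 6
  [42, -28, -19, -6, 50, 22, -16] -> [47, -23, -14, -1, 55, 27, -11] -> [-47, 23, 14, 1, -55, -27, 11] -> 6
  [45, -8, -45, 19, -43, 6, -11] -> [50, -3, -40, 24, -38, 11, -6] -> [-50, 3, 40, -24, 38, -11, 6] -> 2
  [17, 20, -29, 37, -32, 32, 22, 46] -> [22, 25, -24, 42, -27, 37, 27, 51] -> [-22, -25, 24, -42, 27, -37, -27, -51] -> 5
  [39, 31, 7, 0, 18, -46, 38, -48, -39, 22] -> [44, 36, 12, 5, 23, -41, 43, -43, -34, 27] -> [-44, -36, -12, -5, -23, 41, -43, 43, 34, -27] -> 6
  [-44, -35, -50, -9, -25, 41] -> [-39, -30, -45, -4, -20, 46] -> [39, 30, 45, 4, 20, -46] -> 2

6; 6; 2; 5; 6; 2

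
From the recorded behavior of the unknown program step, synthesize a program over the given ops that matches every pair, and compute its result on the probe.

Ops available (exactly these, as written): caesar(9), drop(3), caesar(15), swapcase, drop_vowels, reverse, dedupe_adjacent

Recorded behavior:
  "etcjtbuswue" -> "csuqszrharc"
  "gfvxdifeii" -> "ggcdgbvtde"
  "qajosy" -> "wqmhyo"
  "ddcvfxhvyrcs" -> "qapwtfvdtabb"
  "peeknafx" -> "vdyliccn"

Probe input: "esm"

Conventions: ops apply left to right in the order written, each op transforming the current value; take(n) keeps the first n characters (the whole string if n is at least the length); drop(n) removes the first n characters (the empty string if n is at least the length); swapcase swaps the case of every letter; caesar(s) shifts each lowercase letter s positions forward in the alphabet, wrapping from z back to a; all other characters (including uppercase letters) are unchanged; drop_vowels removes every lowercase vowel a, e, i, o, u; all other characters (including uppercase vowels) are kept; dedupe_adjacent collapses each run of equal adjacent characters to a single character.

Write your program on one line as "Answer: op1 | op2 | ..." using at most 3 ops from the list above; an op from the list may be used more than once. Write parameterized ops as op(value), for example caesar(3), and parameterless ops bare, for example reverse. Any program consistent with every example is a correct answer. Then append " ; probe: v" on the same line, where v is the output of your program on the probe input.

reverse | caesar(15) | caesar(9) ; probe: "kqc"

Check, running the answer program on each example:
  "etcjtbuswue" -> "euwsubtjcte" -> "tjlhjqiyrit" -> "csuqszrharc"
  "gfvxdifeii" -> "iiefidxvfg" -> "xxtuxsmkuv" -> "ggcdgbvtde"
  "qajosy" -> "ysojaq" -> "nhdypf" -> "wqmhyo"
  "ddcvfxhvyrcs" -> "scryvhxfvcdd" -> "hrgnkwmukrss" -> "qapwtfvdtabb"
  "peeknafx" -> "xfankeep" -> "mupcztte" -> "vdyliccn"
  probe: "esm" -> "mse" -> "bht" -> "kqc"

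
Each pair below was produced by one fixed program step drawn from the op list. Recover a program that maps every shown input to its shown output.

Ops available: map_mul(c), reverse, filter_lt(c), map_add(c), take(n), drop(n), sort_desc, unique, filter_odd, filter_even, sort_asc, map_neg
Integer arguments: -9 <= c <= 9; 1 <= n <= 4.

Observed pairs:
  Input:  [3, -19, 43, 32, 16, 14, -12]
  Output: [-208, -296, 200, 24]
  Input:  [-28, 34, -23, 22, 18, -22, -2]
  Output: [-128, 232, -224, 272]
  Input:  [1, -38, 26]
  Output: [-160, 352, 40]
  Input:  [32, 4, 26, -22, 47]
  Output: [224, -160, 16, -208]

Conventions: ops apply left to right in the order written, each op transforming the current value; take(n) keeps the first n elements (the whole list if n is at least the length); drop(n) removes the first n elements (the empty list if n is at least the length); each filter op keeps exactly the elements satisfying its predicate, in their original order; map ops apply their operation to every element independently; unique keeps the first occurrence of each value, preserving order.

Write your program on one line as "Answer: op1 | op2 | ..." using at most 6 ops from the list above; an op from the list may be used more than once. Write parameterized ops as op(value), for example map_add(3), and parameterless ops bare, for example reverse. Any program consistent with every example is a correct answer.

map_add(-6) | map_mul(8) | take(4) | map_neg | reverse

Check, running the answer program on each example:
  [3, -19, 43, 32, 16, 14, -12] -> [-3, -25, 37, 26, 10, 8, -18] -> [-24, -200, 296, 208, 80, 64, -144] -> [-24, -200, 296, 208] -> [24, 200, -296, -208] -> [-208, -296, 200, 24]
  [-28, 34, -23, 22, 18, -22, -2] -> [-34, 28, -29, 16, 12, -28, -8] -> [-272, 224, -232, 128, 96, -224, -64] -> [-272, 224, -232, 128] -> [272, -224, 232, -128] -> [-128, 232, -224, 272]
  [1, -38, 26] -> [-5, -44, 20] -> [-40, -352, 160] -> [-40, -352, 160] -> [40, 352, -160] -> [-160, 352, 40]
  [32, 4, 26, -22, 47] -> [26, -2, 20, -28, 41] -> [208, -16, 160, -224, 328] -> [208, -16, 160, -224] -> [-208, 16, -160, 224] -> [224, -160, 16, -208]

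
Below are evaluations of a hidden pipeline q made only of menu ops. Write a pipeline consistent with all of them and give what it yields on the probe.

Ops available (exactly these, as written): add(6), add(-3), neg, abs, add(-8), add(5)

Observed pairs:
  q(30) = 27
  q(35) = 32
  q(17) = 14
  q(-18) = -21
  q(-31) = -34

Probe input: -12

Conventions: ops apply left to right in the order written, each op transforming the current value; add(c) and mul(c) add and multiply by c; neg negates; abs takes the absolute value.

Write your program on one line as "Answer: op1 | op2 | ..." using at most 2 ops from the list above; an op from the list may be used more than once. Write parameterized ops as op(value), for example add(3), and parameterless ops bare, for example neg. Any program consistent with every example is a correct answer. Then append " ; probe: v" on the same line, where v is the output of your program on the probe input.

add(-8) | add(5) ; probe: -15

Check, running the answer program on each example:
  30 -> 22 -> 27
  35 -> 27 -> 32
  17 -> 9 -> 14
  -18 -> -26 -> -21
  -31 -> -39 -> -34
  probe: -12 -> -20 -> -15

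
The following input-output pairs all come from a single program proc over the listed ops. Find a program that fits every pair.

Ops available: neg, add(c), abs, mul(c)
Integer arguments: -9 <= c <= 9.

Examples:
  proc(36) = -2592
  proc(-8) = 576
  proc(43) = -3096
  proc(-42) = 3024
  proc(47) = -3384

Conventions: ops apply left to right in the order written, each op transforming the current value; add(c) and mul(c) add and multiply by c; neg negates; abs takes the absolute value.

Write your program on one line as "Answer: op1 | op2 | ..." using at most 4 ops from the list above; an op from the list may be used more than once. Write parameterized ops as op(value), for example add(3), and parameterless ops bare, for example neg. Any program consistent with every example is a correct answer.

neg | mul(-9) | mul(-8)

Check, running the answer program on each example:
  36 -> -36 -> 324 -> -2592
  -8 -> 8 -> -72 -> 576
  43 -> -43 -> 387 -> -3096
  -42 -> 42 -> -378 -> 3024
  47 -> -47 -> 423 -> -3384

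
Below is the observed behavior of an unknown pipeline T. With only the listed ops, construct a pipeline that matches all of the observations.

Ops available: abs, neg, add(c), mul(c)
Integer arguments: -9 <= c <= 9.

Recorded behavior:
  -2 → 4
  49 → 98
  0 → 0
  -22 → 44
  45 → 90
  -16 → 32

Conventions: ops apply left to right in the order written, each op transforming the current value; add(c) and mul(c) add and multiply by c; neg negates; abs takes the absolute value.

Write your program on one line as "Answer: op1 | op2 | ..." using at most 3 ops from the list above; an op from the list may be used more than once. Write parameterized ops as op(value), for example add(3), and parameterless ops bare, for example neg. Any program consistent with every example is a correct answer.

neg | abs | mul(2)

Check, running the answer program on each example:
  -2 -> 2 -> 2 -> 4
  49 -> -49 -> 49 -> 98
  0 -> 0 -> 0 -> 0
  -22 -> 22 -> 22 -> 44
  45 -> -45 -> 45 -> 90
  -16 -> 16 -> 16 -> 32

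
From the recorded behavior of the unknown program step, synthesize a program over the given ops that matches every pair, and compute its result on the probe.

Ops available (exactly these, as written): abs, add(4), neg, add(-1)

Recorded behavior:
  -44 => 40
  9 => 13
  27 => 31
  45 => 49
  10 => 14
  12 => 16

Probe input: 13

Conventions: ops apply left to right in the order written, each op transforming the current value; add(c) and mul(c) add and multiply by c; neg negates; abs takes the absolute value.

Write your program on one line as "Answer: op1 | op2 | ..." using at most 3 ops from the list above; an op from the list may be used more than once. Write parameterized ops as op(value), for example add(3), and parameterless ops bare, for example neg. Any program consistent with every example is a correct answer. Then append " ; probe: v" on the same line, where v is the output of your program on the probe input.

add(4) | abs ; probe: 17

Check, running the answer program on each example:
  -44 -> -40 -> 40
  9 -> 13 -> 13
  27 -> 31 -> 31
  45 -> 49 -> 49
  10 -> 14 -> 14
  12 -> 16 -> 16
  probe: 13 -> 17 -> 17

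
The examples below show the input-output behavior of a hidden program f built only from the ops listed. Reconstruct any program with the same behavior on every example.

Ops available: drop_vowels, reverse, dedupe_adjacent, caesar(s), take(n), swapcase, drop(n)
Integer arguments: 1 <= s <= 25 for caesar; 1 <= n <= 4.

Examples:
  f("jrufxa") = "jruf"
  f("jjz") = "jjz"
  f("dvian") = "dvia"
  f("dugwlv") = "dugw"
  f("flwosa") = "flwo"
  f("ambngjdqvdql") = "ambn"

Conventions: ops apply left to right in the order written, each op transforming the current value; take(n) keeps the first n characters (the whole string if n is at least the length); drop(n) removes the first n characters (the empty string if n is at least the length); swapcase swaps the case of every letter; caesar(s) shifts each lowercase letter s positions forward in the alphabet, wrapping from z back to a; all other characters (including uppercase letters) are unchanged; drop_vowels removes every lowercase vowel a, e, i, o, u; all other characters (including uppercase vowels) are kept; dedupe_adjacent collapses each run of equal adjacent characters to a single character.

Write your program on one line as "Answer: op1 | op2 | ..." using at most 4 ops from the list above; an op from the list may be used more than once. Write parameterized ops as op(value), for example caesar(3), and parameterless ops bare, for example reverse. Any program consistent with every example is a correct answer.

swapcase | take(4) | swapcase

Check, running the answer program on each example:
  "jrufxa" -> "JRUFXA" -> "JRUF" -> "jruf"
  "jjz" -> "JJZ" -> "JJZ" -> "jjz"
  "dvian" -> "DVIAN" -> "DVIA" -> "dvia"
  "dugwlv" -> "DUGWLV" -> "DUGW" -> "dugw"
  "flwosa" -> "FLWOSA" -> "FLWO" -> "flwo"
  "ambngjdqvdql" -> "AMBNGJDQVDQL" -> "AMBN" -> "ambn"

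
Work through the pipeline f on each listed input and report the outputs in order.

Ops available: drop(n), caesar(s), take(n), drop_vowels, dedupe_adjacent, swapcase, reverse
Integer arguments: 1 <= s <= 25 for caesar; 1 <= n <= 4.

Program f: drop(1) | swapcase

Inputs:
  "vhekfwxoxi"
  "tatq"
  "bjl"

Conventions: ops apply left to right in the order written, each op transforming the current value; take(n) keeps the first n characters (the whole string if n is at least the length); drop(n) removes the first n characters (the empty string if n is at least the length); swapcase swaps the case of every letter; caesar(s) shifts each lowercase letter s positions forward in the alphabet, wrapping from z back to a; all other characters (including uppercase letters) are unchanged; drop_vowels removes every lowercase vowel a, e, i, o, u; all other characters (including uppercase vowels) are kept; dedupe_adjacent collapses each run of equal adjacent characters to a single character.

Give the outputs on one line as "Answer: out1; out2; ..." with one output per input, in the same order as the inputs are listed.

"HEKFWXOXI"; "ATQ"; "JL"

Execution, op by op:
  "vhekfwxoxi" -> "hekfwxoxi" -> "HEKFWXOXI"
  "tatq" -> "atq" -> "ATQ"
  "bjl" -> "jl" -> "JL"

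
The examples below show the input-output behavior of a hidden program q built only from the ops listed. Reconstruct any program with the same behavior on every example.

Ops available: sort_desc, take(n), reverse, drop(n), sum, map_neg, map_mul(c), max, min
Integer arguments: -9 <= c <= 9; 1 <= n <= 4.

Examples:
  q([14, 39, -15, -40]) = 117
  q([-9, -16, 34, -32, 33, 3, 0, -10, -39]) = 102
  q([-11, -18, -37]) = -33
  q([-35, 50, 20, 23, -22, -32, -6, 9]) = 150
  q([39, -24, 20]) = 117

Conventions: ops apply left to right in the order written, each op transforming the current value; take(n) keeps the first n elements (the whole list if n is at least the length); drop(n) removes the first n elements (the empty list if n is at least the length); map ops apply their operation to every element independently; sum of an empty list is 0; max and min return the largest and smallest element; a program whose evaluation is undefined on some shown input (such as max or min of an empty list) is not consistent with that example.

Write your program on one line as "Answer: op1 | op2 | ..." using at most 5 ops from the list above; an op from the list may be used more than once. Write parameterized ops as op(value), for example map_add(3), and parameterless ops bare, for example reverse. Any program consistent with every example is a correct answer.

take(3) | map_mul(-1) | reverse | map_mul(-3) | max

Check, running the answer program on each example:
  [14, 39, -15, -40] -> [14, 39, -15] -> [-14, -39, 15] -> [15, -39, -14] -> [-45, 117, 42] -> 117
  [-9, -16, 34, -32, 33, 3, 0, -10, -39] -> [-9, -16, 34] -> [9, 16, -34] -> [-34, 16, 9] -> [102, -48, -27] -> 102
  [-11, -18, -37] -> [-11, -18, -37] -> [11, 18, 37] -> [37, 18, 11] -> [-111, -54, -33] -> -33
  [-35, 50, 20, 23, -22, -32, -6, 9] -> [-35, 50, 20] -> [35, -50, -20] -> [-20, -50, 35] -> [60, 150, -105] -> 150
  [39, -24, 20] -> [39, -24, 20] -> [-39, 24, -20] -> [-20, 24, -39] -> [60, -72, 117] -> 117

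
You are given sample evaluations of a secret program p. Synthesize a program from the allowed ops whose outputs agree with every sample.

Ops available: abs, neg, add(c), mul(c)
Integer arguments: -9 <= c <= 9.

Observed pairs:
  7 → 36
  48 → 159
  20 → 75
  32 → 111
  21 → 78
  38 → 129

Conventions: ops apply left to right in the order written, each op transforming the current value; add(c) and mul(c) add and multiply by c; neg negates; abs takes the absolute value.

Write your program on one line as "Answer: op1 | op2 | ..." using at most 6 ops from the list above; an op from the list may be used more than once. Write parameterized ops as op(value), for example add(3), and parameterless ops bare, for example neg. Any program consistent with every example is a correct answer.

neg | add(-8) | add(9) | neg | add(6) | mul(3)

Check, running the answer program on each example:
  7 -> -7 -> -15 -> -6 -> 6 -> 12 -> 36
  48 -> -48 -> -56 -> -47 -> 47 -> 53 -> 159
  20 -> -20 -> -28 -> -19 -> 19 -> 25 -> 75
  32 -> -32 -> -40 -> -31 -> 31 -> 37 -> 111
  21 -> -21 -> -29 -> -20 -> 20 -> 26 -> 78
  38 -> -38 -> -46 -> -37 -> 37 -> 43 -> 129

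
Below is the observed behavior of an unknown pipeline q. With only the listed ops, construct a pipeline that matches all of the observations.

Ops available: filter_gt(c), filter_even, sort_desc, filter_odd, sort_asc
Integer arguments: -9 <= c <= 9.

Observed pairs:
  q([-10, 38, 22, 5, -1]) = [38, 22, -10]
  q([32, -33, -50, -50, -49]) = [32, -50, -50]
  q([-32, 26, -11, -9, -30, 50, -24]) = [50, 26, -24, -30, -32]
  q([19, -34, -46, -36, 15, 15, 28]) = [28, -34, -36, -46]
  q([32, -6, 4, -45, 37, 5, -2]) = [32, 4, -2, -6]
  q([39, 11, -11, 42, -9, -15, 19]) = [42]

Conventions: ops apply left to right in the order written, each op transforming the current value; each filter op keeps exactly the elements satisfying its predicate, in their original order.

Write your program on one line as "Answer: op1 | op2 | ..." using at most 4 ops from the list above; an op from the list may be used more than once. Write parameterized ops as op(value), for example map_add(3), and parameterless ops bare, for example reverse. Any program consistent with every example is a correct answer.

sort_desc | sort_asc | filter_even | sort_desc

Check, running the answer program on each example:
  [-10, 38, 22, 5, -1] -> [38, 22, 5, -1, -10] -> [-10, -1, 5, 22, 38] -> [-10, 22, 38] -> [38, 22, -10]
  [32, -33, -50, -50, -49] -> [32, -33, -49, -50, -50] -> [-50, -50, -49, -33, 32] -> [-50, -50, 32] -> [32, -50, -50]
  [-32, 26, -11, -9, -30, 50, -24] -> [50, 26, -9, -11, -24, -30, -32] -> [-32, -30, -24, -11, -9, 26, 50] -> [-32, -30, -24, 26, 50] -> [50, 26, -24, -30, -32]
  [19, -34, -46, -36, 15, 15, 28] -> [28, 19, 15, 15, -34, -36, -46] -> [-46, -36, -34, 15, 15, 19, 28] -> [-46, -36, -34, 28] -> [28, -34, -36, -46]
  [32, -6, 4, -45, 37, 5, -2] -> [37, 32, 5, 4, -2, -6, -45] -> [-45, -6, -2, 4, 5, 32, 37] -> [-6, -2, 4, 32] -> [32, 4, -2, -6]
  [39, 11, -11, 42, -9, -15, 19] -> [42, 39, 19, 11, -9, -11, -15] -> [-15, -11, -9, 11, 19, 39, 42] -> [42] -> [42]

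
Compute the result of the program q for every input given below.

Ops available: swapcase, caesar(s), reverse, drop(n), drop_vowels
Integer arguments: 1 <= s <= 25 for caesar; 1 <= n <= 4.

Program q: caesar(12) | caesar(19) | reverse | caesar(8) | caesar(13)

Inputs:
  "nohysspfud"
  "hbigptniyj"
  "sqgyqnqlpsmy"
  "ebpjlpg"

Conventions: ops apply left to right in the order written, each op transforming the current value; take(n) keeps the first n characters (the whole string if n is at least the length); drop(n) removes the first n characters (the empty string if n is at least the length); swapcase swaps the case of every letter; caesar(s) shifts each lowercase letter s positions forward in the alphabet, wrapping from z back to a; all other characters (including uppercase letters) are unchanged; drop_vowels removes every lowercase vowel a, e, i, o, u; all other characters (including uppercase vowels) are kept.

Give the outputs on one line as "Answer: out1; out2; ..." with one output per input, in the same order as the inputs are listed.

"dufpssyhon"; "jyintpgibh"; "ymsplqnqygqs"; "gpljpbe"

Execution, op by op:
  "nohysspfud" -> "zatkeebrgp" -> "stmdxxukzi" -> "izkuxxdmts" -> "qhscffluba" -> "dufpssyhon"
  "hbigptniyj" -> "tnusbfzukv" -> "mgnluysndo" -> "odnsyulngm" -> "wlvagctvou" -> "jyintpgibh"
  "sqgyqnqlpsmy" -> "ecskczcxbeyk" -> "xvldvsvquxrd" -> "drxuqvsvdlvx" -> "lzfcydadltdf" -> "ymsplqnqygqs"
  "ebpjlpg" -> "qnbvxbs" -> "jguoqul" -> "luqougj" -> "tcywcor" -> "gpljpbe"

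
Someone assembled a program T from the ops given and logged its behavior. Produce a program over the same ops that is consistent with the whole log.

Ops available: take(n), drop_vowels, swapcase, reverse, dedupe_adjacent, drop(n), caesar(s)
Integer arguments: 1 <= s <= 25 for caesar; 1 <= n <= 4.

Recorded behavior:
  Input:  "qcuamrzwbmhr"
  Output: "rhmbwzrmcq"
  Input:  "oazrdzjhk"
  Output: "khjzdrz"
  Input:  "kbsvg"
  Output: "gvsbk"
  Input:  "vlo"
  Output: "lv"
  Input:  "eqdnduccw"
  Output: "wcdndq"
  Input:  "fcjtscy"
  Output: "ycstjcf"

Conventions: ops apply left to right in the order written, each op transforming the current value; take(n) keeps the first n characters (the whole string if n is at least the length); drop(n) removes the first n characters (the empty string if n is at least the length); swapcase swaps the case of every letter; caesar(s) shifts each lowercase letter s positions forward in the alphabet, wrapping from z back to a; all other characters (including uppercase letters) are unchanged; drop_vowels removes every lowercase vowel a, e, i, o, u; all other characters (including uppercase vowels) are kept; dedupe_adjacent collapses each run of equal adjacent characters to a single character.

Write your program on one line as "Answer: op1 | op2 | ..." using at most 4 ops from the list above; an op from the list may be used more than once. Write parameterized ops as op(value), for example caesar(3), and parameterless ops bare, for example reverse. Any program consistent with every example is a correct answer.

drop_vowels | reverse | dedupe_adjacent

Check, running the answer program on each example:
  "qcuamrzwbmhr" -> "qcmrzwbmhr" -> "rhmbwzrmcq" -> "rhmbwzrmcq"
  "oazrdzjhk" -> "zrdzjhk" -> "khjzdrz" -> "khjzdrz"
  "kbsvg" -> "kbsvg" -> "gvsbk" -> "gvsbk"
  "vlo" -> "vl" -> "lv" -> "lv"
  "eqdnduccw" -> "qdndccw" -> "wccdndq" -> "wcdndq"
  "fcjtscy" -> "fcjtscy" -> "ycstjcf" -> "ycstjcf"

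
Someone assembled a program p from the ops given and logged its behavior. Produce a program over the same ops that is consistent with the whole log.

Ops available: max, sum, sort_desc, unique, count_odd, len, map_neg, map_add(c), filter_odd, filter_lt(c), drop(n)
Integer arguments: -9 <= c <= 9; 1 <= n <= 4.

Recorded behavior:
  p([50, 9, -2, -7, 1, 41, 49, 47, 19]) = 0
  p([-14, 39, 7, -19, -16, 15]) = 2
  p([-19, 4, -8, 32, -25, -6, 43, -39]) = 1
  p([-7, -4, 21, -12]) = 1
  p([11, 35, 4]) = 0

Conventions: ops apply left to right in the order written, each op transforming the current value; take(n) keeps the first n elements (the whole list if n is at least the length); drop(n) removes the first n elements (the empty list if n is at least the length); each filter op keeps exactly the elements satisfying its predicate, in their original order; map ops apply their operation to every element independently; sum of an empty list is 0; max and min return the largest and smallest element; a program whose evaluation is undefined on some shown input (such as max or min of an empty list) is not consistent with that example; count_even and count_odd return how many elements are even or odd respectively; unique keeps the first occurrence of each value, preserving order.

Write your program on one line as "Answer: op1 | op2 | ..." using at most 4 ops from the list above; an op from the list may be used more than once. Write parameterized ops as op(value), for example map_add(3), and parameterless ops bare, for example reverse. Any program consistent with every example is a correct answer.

filter_lt(-6) | map_add(3) | map_add(8) | count_odd

Check, running the answer program on each example:
  [50, 9, -2, -7, 1, 41, 49, 47, 19] -> [-7] -> [-4] -> [4] -> 0
  [-14, 39, 7, -19, -16, 15] -> [-14, -19, -16] -> [-11, -16, -13] -> [-3, -8, -5] -> 2
  [-19, 4, -8, 32, -25, -6, 43, -39] -> [-19, -8, -25, -39] -> [-16, -5, -22, -36] -> [-8, 3, -14, -28] -> 1
  [-7, -4, 21, -12] -> [-7, -12] -> [-4, -9] -> [4, -1] -> 1
  [11, 35, 4] -> [] -> [] -> [] -> 0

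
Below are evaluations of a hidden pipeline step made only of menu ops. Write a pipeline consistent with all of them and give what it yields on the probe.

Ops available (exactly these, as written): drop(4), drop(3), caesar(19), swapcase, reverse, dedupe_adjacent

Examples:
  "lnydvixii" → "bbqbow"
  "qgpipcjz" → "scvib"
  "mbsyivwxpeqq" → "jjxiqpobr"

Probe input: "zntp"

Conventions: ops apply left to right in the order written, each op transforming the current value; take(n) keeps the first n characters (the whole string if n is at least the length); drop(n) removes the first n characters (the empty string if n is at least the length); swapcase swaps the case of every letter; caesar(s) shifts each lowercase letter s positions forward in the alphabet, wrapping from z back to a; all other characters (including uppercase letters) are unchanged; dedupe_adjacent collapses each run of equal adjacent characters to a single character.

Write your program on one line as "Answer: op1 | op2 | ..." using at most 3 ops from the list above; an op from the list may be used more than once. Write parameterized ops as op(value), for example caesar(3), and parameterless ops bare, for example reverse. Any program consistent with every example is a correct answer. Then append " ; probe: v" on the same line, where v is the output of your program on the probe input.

caesar(19) | drop(3) | reverse ; probe: "i"

Check, running the answer program on each example:
  "lnydvixii" -> "egrwobqbb" -> "wobqbb" -> "bbqbow"
  "qgpipcjz" -> "jzibivcs" -> "bivcs" -> "scvib"
  "mbsyivwxpeqq" -> "fulrbopqixjj" -> "rbopqixjj" -> "jjxiqpobr"
  probe: "zntp" -> "sgmi" -> "i" -> "i"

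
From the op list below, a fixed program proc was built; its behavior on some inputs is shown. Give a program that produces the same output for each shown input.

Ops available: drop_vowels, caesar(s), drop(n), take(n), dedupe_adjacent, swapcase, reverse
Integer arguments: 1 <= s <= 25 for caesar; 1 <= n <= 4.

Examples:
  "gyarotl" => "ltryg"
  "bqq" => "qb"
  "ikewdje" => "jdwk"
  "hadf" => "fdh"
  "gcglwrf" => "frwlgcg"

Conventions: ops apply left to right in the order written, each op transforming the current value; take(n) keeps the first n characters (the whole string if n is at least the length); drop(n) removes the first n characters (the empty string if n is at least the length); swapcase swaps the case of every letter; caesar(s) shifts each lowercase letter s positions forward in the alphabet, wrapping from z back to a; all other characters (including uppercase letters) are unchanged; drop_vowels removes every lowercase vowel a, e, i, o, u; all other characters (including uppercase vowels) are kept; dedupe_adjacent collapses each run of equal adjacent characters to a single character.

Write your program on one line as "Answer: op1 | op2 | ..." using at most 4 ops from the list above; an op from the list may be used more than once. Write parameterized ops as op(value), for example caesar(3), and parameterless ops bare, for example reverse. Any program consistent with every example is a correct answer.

reverse | drop_vowels | dedupe_adjacent

Check, running the answer program on each example:
  "gyarotl" -> "ltorayg" -> "ltryg" -> "ltryg"
  "bqq" -> "qqb" -> "qqb" -> "qb"
  "ikewdje" -> "ejdweki" -> "jdwk" -> "jdwk"
  "hadf" -> "fdah" -> "fdh" -> "fdh"
  "gcglwrf" -> "frwlgcg" -> "frwlgcg" -> "frwlgcg"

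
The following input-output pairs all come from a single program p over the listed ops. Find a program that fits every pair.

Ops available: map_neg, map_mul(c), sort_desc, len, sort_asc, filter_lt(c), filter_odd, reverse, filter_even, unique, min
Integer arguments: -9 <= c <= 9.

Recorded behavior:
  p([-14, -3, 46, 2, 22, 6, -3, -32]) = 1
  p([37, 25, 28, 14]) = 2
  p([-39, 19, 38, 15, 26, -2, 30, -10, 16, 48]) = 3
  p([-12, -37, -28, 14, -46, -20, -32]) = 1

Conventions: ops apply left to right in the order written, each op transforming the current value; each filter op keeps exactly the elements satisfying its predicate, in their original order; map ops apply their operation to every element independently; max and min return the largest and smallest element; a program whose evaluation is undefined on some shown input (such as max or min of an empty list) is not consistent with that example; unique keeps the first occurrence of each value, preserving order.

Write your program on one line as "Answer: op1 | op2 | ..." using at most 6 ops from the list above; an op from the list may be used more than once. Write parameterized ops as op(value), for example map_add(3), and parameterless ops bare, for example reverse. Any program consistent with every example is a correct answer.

sort_desc | filter_odd | reverse | unique | len

Check, running the answer program on each example:
  [-14, -3, 46, 2, 22, 6, -3, -32] -> [46, 22, 6, 2, -3, -3, -14, -32] -> [-3, -3] -> [-3, -3] -> [-3] -> 1
  [37, 25, 28, 14] -> [37, 28, 25, 14] -> [37, 25] -> [25, 37] -> [25, 37] -> 2
  [-39, 19, 38, 15, 26, -2, 30, -10, 16, 48] -> [48, 38, 30, 26, 19, 16, 15, -2, -10, -39] -> [19, 15, -39] -> [-39, 15, 19] -> [-39, 15, 19] -> 3
  [-12, -37, -28, 14, -46, -20, -32] -> [14, -12, -20, -28, -32, -37, -46] -> [-37] -> [-37] -> [-37] -> 1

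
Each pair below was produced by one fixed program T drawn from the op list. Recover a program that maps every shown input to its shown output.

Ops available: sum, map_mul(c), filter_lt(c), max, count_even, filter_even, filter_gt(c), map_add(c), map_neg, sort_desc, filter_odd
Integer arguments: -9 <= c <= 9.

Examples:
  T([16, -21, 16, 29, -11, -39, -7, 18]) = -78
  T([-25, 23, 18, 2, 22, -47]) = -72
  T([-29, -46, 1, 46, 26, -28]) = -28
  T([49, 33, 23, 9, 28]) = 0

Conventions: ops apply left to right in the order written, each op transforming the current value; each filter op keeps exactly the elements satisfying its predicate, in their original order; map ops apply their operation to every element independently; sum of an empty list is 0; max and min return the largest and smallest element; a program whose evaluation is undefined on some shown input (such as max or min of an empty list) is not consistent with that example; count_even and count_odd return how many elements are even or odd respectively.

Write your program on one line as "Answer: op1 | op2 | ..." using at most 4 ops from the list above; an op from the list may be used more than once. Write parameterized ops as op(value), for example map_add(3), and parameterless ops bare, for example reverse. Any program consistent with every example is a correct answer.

filter_lt(3) | filter_odd | sum

Check, running the answer program on each example:
  [16, -21, 16, 29, -11, -39, -7, 18] -> [-21, -11, -39, -7] -> [-21, -11, -39, -7] -> -78
  [-25, 23, 18, 2, 22, -47] -> [-25, 2, -47] -> [-25, -47] -> -72
  [-29, -46, 1, 46, 26, -28] -> [-29, -46, 1, -28] -> [-29, 1] -> -28
  [49, 33, 23, 9, 28] -> [] -> [] -> 0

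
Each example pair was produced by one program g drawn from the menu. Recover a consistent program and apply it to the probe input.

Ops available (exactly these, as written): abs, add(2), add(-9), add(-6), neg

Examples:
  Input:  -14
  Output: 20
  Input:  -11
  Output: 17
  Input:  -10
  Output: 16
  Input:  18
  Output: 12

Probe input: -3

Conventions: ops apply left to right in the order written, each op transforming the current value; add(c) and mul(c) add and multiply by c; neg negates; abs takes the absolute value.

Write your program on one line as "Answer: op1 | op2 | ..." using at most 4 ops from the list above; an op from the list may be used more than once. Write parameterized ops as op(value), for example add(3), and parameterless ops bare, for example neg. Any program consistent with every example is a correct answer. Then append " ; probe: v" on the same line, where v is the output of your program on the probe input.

add(-6) | neg | abs ; probe: 9

Check, running the answer program on each example:
  -14 -> -20 -> 20 -> 20
  -11 -> -17 -> 17 -> 17
  -10 -> -16 -> 16 -> 16
  18 -> 12 -> -12 -> 12
  probe: -3 -> -9 -> 9 -> 9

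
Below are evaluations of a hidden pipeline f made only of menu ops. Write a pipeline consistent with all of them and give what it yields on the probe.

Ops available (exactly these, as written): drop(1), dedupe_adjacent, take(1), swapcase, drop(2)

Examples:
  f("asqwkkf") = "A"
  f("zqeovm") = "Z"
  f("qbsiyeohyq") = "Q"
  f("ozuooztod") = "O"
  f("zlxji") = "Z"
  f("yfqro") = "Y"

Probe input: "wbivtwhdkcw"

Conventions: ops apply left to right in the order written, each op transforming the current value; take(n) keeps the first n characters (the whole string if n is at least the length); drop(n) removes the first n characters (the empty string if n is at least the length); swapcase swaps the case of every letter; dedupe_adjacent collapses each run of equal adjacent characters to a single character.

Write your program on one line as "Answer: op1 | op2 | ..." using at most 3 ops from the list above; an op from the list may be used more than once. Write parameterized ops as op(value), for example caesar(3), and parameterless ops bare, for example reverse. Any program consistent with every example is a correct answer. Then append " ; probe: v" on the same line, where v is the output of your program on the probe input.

swapcase | dedupe_adjacent | take(1) ; probe: "W"

Check, running the answer program on each example:
  "asqwkkf" -> "ASQWKKF" -> "ASQWKF" -> "A"
  "zqeovm" -> "ZQEOVM" -> "ZQEOVM" -> "Z"
  "qbsiyeohyq" -> "QBSIYEOHYQ" -> "QBSIYEOHYQ" -> "Q"
  "ozuooztod" -> "OZUOOZTOD" -> "OZUOZTOD" -> "O"
  "zlxji" -> "ZLXJI" -> "ZLXJI" -> "Z"
  "yfqro" -> "YFQRO" -> "YFQRO" -> "Y"
  probe: "wbivtwhdkcw" -> "WBIVTWHDKCW" -> "WBIVTWHDKCW" -> "W"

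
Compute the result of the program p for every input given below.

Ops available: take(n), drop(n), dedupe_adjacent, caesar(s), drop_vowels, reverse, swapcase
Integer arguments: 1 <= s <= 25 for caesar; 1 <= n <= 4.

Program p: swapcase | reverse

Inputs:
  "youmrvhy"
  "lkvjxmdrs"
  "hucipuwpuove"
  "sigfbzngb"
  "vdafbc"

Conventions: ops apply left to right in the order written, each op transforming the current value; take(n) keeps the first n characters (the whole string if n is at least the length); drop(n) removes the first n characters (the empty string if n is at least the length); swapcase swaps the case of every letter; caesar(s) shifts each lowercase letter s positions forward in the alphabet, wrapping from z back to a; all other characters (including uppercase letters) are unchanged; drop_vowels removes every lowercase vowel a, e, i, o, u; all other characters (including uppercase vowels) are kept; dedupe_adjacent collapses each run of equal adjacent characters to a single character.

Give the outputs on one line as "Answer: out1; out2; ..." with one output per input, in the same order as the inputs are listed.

"YHVRMUOY"; "SRDMXJVKL"; "EVOUPWUPICUH"; "BGNZBFGIS"; "CBFADV"

Execution, op by op:
  "youmrvhy" -> "YOUMRVHY" -> "YHVRMUOY"
  "lkvjxmdrs" -> "LKVJXMDRS" -> "SRDMXJVKL"
  "hucipuwpuove" -> "HUCIPUWPUOVE" -> "EVOUPWUPICUH"
  "sigfbzngb" -> "SIGFBZNGB" -> "BGNZBFGIS"
  "vdafbc" -> "VDAFBC" -> "CBFADV"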